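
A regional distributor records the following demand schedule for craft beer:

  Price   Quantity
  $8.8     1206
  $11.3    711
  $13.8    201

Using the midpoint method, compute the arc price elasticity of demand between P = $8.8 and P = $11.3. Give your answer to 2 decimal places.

At P = 8.8, Q = 1206; at P = 11.3, Q = 711.
ΔQ = -495, ΔP = 2.5. Midpoints: P̄ = 10.05, Q̄ = 958.5.
ε = (ΔQ/ΔP)(P̄/Q̄) = (-495/2.5)(10.05/958.5).

-2.08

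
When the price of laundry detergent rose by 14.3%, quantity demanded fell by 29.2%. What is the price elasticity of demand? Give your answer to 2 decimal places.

ε = %ΔQ / %ΔP = (-29.2)/(14.3) = -2.042.

-2.04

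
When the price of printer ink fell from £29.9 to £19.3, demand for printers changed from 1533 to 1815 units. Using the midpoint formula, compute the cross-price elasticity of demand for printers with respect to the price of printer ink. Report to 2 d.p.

ΔQ_x = 1815 − 1533 = 282; ΔP_y = 19.3 − 29.9 = -10.6.
Midpoints: P̄_y = 24.60, Q̄_x = 1674.0.
ε_xy = (ΔQ_x/ΔP_y)(P̄_y/Q̄_x) = (282/-10.6)(24.60/1674.0).

-0.39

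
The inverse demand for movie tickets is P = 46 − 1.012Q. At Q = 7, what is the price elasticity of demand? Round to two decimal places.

At Q = 7, P = 46 − 1.012(7) = 38.92.
dP/dQ = −1.012, so dQ/dP = 1/(−1.012) = -0.988.
ε = (dQ/dP)(P/Q) = (-0.988)(38.92/7).

-5.49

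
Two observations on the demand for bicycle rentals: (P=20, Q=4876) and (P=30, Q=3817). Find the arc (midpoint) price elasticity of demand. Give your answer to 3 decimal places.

ΔQ = 3817 − 4876 = -1059; ΔP = 30 − 20 = 10.
Midpoints: P̄ = 25.00, Q̄ = 4346.5.
ε = (ΔQ/ΔP)(P̄/Q̄) = (-1059/10)(25.00/4346.5).

-0.609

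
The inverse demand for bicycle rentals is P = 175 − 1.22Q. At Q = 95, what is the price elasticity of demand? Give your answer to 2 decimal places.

At Q = 95, P = 175 − 1.22(95) = 59.10.
dP/dQ = −1.22, so dQ/dP = 1/(−1.22) = -0.820.
ε = (dQ/dP)(P/Q) = (-0.820)(59.10/95).

-0.51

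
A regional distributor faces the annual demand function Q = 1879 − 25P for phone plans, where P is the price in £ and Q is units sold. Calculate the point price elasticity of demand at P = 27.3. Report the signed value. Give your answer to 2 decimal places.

At P = 27.3, Q = 1196.500.
dQ/dP = −25.
ε = (dQ/dP)(P/Q) = (-25)(27.3/1196.500).
|ε| < 1, so demand is inelastic at this price.

-0.57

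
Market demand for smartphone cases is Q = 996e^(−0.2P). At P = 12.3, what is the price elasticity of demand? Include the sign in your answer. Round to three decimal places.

-2.460

At P = 12.3, Q = 85.093.
dQ/dP = −0.2·996e^(−0.2P) = −0.2Q = -17.019.
ε = (dQ/dP)(P/Q) = (-17.019)(12.3/85.093).
|ε| > 1, so demand is elastic at this price.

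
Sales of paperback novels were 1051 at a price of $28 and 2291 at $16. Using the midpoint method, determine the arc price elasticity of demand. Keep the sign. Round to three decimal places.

-1.360

ΔQ = 2291 − 1051 = 1240; ΔP = 16 − 28 = -12.
Midpoints: P̄ = 22.00, Q̄ = 1671.0.
ε = (ΔQ/ΔP)(P̄/Q̄) = (1240/-12)(22.00/1671.0).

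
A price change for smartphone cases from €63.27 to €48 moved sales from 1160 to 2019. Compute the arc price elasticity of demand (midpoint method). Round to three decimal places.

-1.969

ΔQ = 2019 − 1160 = 859; ΔP = 48 − 63.27 = -15.27.
Midpoints: P̄ = 55.64, Q̄ = 1589.5.
ε = (ΔQ/ΔP)(P̄/Q̄) = (859/-15.27)(55.64/1589.5).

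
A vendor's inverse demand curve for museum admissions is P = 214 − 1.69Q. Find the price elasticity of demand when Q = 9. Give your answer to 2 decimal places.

At Q = 9, P = 214 − 1.69(9) = 198.79.
dP/dQ = −1.69, so dQ/dP = 1/(−1.69) = -0.592.
ε = (dQ/dP)(P/Q) = (-0.592)(198.79/9).

-13.07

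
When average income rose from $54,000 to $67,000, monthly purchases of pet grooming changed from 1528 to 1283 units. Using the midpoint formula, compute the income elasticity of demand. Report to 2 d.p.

ΔQ = -245, ΔI = 13000. Midpoints: Ī = 60,500, Q̄ = 1405.5.
ε_I = (ΔQ/ΔI)(Ī/Q̄) = (-245/13000)(60500/1405.5).

-0.81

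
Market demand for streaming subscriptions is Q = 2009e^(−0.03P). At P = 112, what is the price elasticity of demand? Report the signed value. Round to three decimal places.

At P = 112, Q = 69.783.
dQ/dP = −0.03·2009e^(−0.03P) = −0.03Q = -2.093.
ε = (dQ/dP)(P/Q) = (-2.093)(112/69.783).
|ε| > 1, so demand is elastic at this price.

-3.360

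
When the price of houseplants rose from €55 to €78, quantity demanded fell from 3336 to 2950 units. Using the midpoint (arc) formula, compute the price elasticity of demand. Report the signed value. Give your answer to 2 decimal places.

-0.36

ΔQ = 2950 − 3336 = -386; ΔP = 78 − 55 = 23.
Midpoints: P̄ = 66.50, Q̄ = 3143.0.
ε = (ΔQ/ΔP)(P̄/Q̄) = (-386/23)(66.50/3143.0).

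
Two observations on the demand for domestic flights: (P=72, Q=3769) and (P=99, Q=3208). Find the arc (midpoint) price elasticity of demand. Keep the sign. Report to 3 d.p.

ΔQ = 3208 − 3769 = -561; ΔP = 99 − 72 = 27.
Midpoints: P̄ = 85.50, Q̄ = 3488.5.
ε = (ΔQ/ΔP)(P̄/Q̄) = (-561/27)(85.50/3488.5).

-0.509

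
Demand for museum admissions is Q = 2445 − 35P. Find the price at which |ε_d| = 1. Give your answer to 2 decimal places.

For linear demand Q = a − bP, ε = −bP/(a − bP). |ε| = 1 when bP = a − bP, i.e. P = a/(2b).
P = 2445/(2·35) = 2445/70 = 34.9286.

34.93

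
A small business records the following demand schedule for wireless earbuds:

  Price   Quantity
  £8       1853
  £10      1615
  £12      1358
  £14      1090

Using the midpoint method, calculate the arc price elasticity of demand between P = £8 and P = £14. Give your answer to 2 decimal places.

At P = 8, Q = 1853; at P = 14, Q = 1090.
ΔQ = -763, ΔP = 6. Midpoints: P̄ = 11.00, Q̄ = 1471.5.
ε = (ΔQ/ΔP)(P̄/Q̄) = (-763/6)(11.00/1471.5).

-0.95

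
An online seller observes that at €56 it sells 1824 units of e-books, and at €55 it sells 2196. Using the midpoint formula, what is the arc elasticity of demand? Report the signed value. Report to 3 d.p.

-10.272

ΔQ = 2196 − 1824 = 372; ΔP = 55 − 56 = -1.
Midpoints: P̄ = 55.50, Q̄ = 2010.0.
ε = (ΔQ/ΔP)(P̄/Q̄) = (372/-1)(55.50/2010.0).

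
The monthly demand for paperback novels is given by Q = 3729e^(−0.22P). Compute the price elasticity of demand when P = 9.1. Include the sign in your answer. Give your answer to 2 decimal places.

-2.00

At P = 9.1, Q = 503.657.
dQ/dP = −0.22·3729e^(−0.22P) = −0.22Q = -110.805.
ε = (dQ/dP)(P/Q) = (-110.805)(9.1/503.657).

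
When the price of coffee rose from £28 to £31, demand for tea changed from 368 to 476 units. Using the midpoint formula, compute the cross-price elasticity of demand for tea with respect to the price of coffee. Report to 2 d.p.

ΔQ_x = 476 − 368 = 108; ΔP_y = 31 − 28 = 3.
Midpoints: P̄_y = 29.50, Q̄_x = 422.0.
ε_xy = (ΔQ_x/ΔP_y)(P̄_y/Q̄_x) = (108/3)(29.50/422.0).

2.52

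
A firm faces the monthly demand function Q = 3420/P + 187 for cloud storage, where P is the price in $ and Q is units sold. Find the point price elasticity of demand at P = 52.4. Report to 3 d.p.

At P = 52.4, Q = 252.267.
dQ/dP = −3420/P² = -1.246.
ε = (dQ/dP)(P/Q) = (-1.246)(52.4/252.267).
|ε| < 1, so demand is inelastic at this price.

-0.259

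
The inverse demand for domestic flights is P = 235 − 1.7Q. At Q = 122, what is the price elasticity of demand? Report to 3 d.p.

-0.133

At Q = 122, P = 235 − 1.7(122) = 27.60.
dP/dQ = −1.7, so dQ/dP = 1/(−1.7) = -0.588.
ε = (dQ/dP)(P/Q) = (-0.588)(27.60/122).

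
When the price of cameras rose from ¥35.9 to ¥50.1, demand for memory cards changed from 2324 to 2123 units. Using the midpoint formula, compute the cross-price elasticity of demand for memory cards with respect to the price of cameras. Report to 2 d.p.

ΔQ_x = 2123 − 2324 = -201; ΔP_y = 50.1 − 35.9 = 14.2.
Midpoints: P̄_y = 43.00, Q̄_x = 2223.5.
ε_xy = (ΔQ_x/ΔP_y)(P̄_y/Q̄_x) = (-201/14.2)(43.00/2223.5).

-0.27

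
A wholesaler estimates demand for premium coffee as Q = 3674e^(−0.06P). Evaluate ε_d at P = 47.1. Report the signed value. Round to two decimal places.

At P = 47.1, Q = 217.682.
dQ/dP = −0.06·3674e^(−0.06P) = −0.06Q = -13.061.
ε = (dQ/dP)(P/Q) = (-13.061)(47.1/217.682).

-2.83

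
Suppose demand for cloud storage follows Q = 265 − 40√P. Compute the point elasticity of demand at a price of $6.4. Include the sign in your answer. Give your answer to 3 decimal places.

-0.309

At P = 6.4, Q = 163.807.
dQ/dP = −40/(2√P) = -7.906.
ε = (dQ/dP)(P/Q) = (-7.906)(6.4/163.807).
|ε| < 1, so demand is inelastic at this price.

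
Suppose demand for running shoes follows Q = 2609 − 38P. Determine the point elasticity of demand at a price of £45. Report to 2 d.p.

-1.90

At P = 45, Q = 899.
dQ/dP = −38.
ε = (dQ/dP)(P/Q) = (-38)(45/899).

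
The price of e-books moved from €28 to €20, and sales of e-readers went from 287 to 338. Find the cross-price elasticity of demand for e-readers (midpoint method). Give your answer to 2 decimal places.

-0.49

ΔQ_x = 338 − 287 = 51; ΔP_y = 20 − 28 = -8.
Midpoints: P̄_y = 24.00, Q̄_x = 312.5.
ε_xy = (ΔQ_x/ΔP_y)(P̄_y/Q̄_x) = (51/-8)(24.00/312.5).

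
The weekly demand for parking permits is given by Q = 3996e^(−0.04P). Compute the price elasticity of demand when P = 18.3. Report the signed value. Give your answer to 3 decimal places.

-0.732

At P = 18.3, Q = 1921.861.
dQ/dP = −0.04·3996e^(−0.04P) = −0.04Q = -76.874.
ε = (dQ/dP)(P/Q) = (-76.874)(18.3/1921.861).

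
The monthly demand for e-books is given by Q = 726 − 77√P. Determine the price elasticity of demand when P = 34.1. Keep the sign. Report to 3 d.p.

-0.814

At P = 34.1, Q = 276.357.
dQ/dP = −77/(2√P) = -6.593.
ε = (dQ/dP)(P/Q) = (-6.593)(34.1/276.357).
|ε| < 1, so demand is inelastic at this price.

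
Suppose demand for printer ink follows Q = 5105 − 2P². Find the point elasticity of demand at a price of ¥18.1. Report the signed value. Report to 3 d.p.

-0.294

At P = 18.1, Q = 4449.780.
dQ/dP = −4P = -72.400.
ε = (dQ/dP)(P/Q) = (-72.400)(18.1/4449.780).
|ε| < 1, so demand is inelastic at this price.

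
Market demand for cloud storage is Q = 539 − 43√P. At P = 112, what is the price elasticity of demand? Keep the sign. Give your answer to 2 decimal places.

-2.71

At P = 112, Q = 83.931.
dQ/dP = −43/(2√P) = -2.032.
ε = (dQ/dP)(P/Q) = (-2.032)(112/83.931).
|ε| > 1, so demand is elastic at this price.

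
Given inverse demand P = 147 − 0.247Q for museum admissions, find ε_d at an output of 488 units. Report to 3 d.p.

-0.220

At Q = 488, P = 147 − 0.247(488) = 26.46.
dP/dQ = −0.247, so dQ/dP = 1/(−0.247) = -4.049.
ε = (dQ/dP)(P/Q) = (-4.049)(26.46/488).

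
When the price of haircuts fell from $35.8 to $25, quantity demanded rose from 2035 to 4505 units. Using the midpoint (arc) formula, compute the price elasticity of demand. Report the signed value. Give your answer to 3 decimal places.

ΔQ = 4505 − 2035 = 2470; ΔP = 25 − 35.8 = -10.8.
Midpoints: P̄ = 30.40, Q̄ = 3270.0.
ε = (ΔQ/ΔP)(P̄/Q̄) = (2470/-10.8)(30.40/3270.0).

-2.126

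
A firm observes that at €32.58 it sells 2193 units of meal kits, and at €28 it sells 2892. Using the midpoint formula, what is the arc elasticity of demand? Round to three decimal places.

-1.818

ΔQ = 2892 − 2193 = 699; ΔP = 28 − 32.58 = -4.58.
Midpoints: P̄ = 30.29, Q̄ = 2542.5.
ε = (ΔQ/ΔP)(P̄/Q̄) = (699/-4.58)(30.29/2542.5).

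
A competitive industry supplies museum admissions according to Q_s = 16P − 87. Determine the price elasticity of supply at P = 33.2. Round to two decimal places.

1.20

At P = 33.2, Q_s = 444.20.
dQ_s/dP = 16.
ε_s = (dQ_s/dP)(P/Q_s) = (16)(33.2/444.20).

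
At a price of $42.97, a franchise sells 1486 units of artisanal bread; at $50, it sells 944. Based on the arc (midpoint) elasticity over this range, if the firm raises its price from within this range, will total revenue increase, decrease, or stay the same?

Arc ε = (-542/7.03)(46.48/1215.0) ≈ -2.950.
|ε| = 2.95 > 1, so demand is elastic. A price rise therefore reduces total revenue.

decrease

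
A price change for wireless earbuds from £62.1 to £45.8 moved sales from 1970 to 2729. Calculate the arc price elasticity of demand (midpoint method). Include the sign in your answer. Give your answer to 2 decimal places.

-1.07

ΔQ = 2729 − 1970 = 759; ΔP = 45.8 − 62.1 = -16.3.
Midpoints: P̄ = 53.95, Q̄ = 2349.5.
ε = (ΔQ/ΔP)(P̄/Q̄) = (759/-16.3)(53.95/2349.5).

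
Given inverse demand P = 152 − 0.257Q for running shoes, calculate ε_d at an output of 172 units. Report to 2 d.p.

At Q = 172, P = 152 − 0.257(172) = 107.80.
dP/dQ = −0.257, so dQ/dP = 1/(−0.257) = -3.891.
ε = (dQ/dP)(P/Q) = (-3.891)(107.80/172).

-2.44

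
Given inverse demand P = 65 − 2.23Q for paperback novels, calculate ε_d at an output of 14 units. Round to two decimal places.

At Q = 14, P = 65 − 2.23(14) = 33.78.
dP/dQ = −2.23, so dQ/dP = 1/(−2.23) = -0.448.
ε = (dQ/dP)(P/Q) = (-0.448)(33.78/14).

-1.08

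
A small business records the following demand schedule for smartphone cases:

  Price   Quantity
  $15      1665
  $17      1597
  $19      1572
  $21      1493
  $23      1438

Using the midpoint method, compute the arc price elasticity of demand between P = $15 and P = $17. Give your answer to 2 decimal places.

At P = 15, Q = 1665; at P = 17, Q = 1597.
ΔQ = -68, ΔP = 2. Midpoints: P̄ = 16.00, Q̄ = 1631.0.
ε = (ΔQ/ΔP)(P̄/Q̄) = (-68/2)(16.00/1631.0).

-0.33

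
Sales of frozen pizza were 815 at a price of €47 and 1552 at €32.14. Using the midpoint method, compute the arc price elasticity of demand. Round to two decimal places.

-1.66

ΔQ = 1552 − 815 = 737; ΔP = 32.14 − 47 = -14.86.
Midpoints: P̄ = 39.57, Q̄ = 1183.5.
ε = (ΔQ/ΔP)(P̄/Q̄) = (737/-14.86)(39.57/1183.5).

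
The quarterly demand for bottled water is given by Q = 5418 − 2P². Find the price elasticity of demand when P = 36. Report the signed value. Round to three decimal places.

At P = 36, Q = 2826.
dQ/dP = −4P = -144.
ε = (dQ/dP)(P/Q) = (-144)(36/2826).

-1.834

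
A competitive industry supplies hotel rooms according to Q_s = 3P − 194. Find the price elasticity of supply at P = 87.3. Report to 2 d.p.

At P = 87.3, Q_s = 67.90.
dQ_s/dP = 3.
ε_s = (dQ_s/dP)(P/Q_s) = (3)(87.3/67.90).

3.86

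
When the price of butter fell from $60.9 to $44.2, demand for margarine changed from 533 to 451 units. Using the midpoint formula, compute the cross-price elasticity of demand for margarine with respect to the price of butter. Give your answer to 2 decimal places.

ΔQ_x = 451 − 533 = -82; ΔP_y = 44.2 − 60.9 = -16.7.
Midpoints: P̄_y = 52.55, Q̄_x = 492.0.
ε_xy = (ΔQ_x/ΔP_y)(P̄_y/Q̄_x) = (-82/-16.7)(52.55/492.0).
ε_xy > 0, so the goods are substitutes.

0.52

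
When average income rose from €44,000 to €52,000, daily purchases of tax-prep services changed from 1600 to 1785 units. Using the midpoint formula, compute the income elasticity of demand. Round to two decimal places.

0.66

ΔQ = 185, ΔI = 8000. Midpoints: Ī = 48,000, Q̄ = 1692.5.
ε_I = (ΔQ/ΔI)(Ī/Q̄) = (185/8000)(48000/1692.5).
ε_I > 0, so the good is normal.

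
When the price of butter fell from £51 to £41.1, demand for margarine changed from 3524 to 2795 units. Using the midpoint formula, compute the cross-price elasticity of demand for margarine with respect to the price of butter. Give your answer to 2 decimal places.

ΔQ_x = 2795 − 3524 = -729; ΔP_y = 41.1 − 51 = -9.9.
Midpoints: P̄_y = 46.05, Q̄_x = 3159.5.
ε_xy = (ΔQ_x/ΔP_y)(P̄_y/Q̄_x) = (-729/-9.9)(46.05/3159.5).

1.07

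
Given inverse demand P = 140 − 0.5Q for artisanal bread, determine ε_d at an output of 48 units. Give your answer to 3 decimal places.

-4.833

At Q = 48, P = 140 − 0.5(48) = 116.00.
dP/dQ = −0.5, so dQ/dP = 1/(−0.5) = -2.000.
ε = (dQ/dP)(P/Q) = (-2.000)(116.00/48).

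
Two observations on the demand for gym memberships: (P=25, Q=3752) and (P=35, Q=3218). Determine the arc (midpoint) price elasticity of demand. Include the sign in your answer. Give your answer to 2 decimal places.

ΔQ = 3218 − 3752 = -534; ΔP = 35 − 25 = 10.
Midpoints: P̄ = 30.00, Q̄ = 3485.0.
ε = (ΔQ/ΔP)(P̄/Q̄) = (-534/10)(30.00/3485.0).

-0.46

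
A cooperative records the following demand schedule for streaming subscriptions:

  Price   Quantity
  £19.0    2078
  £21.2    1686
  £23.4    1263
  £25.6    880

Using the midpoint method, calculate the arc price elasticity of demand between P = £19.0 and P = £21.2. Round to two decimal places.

-1.90

At P = 19.0, Q = 2078; at P = 21.2, Q = 1686.
ΔQ = -392, ΔP = 2.2. Midpoints: P̄ = 20.10, Q̄ = 1882.0.
ε = (ΔQ/ΔP)(P̄/Q̄) = (-392/2.2)(20.10/1882.0).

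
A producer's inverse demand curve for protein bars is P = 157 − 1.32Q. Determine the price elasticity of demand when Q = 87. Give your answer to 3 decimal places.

At Q = 87, P = 157 − 1.32(87) = 42.16.
dP/dQ = −1.32, so dQ/dP = 1/(−1.32) = -0.758.
ε = (dQ/dP)(P/Q) = (-0.758)(42.16/87).

-0.367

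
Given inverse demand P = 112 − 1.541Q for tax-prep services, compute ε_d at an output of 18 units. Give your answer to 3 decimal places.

At Q = 18, P = 112 − 1.541(18) = 84.26.
dP/dQ = −1.541, so dQ/dP = 1/(−1.541) = -0.649.
ε = (dQ/dP)(P/Q) = (-0.649)(84.26/18).

-3.038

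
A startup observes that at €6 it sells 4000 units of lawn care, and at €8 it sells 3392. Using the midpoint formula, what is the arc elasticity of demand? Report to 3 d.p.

ΔQ = 3392 − 4000 = -608; ΔP = 8 − 6 = 2.
Midpoints: P̄ = 7.00, Q̄ = 3696.0.
ε = (ΔQ/ΔP)(P̄/Q̄) = (-608/2)(7.00/3696.0).

-0.576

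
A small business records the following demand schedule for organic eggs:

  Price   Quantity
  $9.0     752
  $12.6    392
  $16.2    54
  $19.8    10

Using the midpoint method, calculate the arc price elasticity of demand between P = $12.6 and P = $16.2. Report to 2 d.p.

-6.06

At P = 12.6, Q = 392; at P = 16.2, Q = 54.
ΔQ = -338, ΔP = 3.6. Midpoints: P̄ = 14.40, Q̄ = 223.0.
ε = (ΔQ/ΔP)(P̄/Q̄) = (-338/3.6)(14.40/223.0).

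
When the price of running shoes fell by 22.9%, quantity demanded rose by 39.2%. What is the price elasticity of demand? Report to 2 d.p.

ε = %ΔQ / %ΔP = (39.2)/(-22.9) = -1.712.

-1.71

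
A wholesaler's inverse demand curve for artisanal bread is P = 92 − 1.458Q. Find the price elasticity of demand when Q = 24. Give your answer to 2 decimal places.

-1.63

At Q = 24, P = 92 − 1.458(24) = 57.01.
dP/dQ = −1.458, so dQ/dP = 1/(−1.458) = -0.686.
ε = (dQ/dP)(P/Q) = (-0.686)(57.01/24).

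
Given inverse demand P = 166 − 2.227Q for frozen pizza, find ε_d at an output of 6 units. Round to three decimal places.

At Q = 6, P = 166 − 2.227(6) = 152.64.
dP/dQ = −2.227, so dQ/dP = 1/(−2.227) = -0.449.
ε = (dQ/dP)(P/Q) = (-0.449)(152.64/6).

-11.423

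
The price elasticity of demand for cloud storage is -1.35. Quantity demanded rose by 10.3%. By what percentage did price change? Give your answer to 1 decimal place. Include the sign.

-7.6%

%ΔP ≈ %ΔQ / ε = (10.3%)/(-1.35) = -7.63%.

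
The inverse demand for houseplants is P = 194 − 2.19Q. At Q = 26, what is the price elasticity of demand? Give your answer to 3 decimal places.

At Q = 26, P = 194 − 2.19(26) = 137.06.
dP/dQ = −2.19, so dQ/dP = 1/(−2.19) = -0.457.
ε = (dQ/dP)(P/Q) = (-0.457)(137.06/26).

-2.407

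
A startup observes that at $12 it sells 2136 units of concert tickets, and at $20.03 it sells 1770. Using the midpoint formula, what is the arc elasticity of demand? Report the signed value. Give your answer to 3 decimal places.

ΔQ = 1770 − 2136 = -366; ΔP = 20.03 − 12 = 8.03.
Midpoints: P̄ = 16.02, Q̄ = 1953.0.
ε = (ΔQ/ΔP)(P̄/Q̄) = (-366/8.03)(16.02/1953.0).

-0.374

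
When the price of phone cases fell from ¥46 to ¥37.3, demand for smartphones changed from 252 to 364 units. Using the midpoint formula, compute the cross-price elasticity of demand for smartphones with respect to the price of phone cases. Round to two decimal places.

-1.74

ΔQ_x = 364 − 252 = 112; ΔP_y = 37.3 − 46 = -8.7.
Midpoints: P̄_y = 41.65, Q̄_x = 308.0.
ε_xy = (ΔQ_x/ΔP_y)(P̄_y/Q̄_x) = (112/-8.7)(41.65/308.0).
ε_xy < 0, so the goods are complements.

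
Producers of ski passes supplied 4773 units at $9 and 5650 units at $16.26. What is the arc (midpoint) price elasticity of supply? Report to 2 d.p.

ΔQ = 5650 − 4773 = 877; ΔP = 16.26 − 9 = 7.26.
Midpoints: P̄ = 12.63, Q̄ = 5211.5.
ε_s = (ΔQ/ΔP)(P̄/Q̄) = (877/7.26)(12.63/5211.5).

0.29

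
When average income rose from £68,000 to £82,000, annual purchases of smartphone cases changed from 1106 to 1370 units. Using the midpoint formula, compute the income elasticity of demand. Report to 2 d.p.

ΔQ = 264, ΔI = 14000. Midpoints: Ī = 75,000, Q̄ = 1238.0.
ε_I = (ΔQ/ΔI)(Ī/Q̄) = (264/14000)(75000/1238.0).

1.14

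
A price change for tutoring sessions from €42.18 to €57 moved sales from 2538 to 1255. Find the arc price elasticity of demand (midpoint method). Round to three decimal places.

-2.264

ΔQ = 1255 − 2538 = -1283; ΔP = 57 − 42.18 = 14.82.
Midpoints: P̄ = 49.59, Q̄ = 1896.5.
ε = (ΔQ/ΔP)(P̄/Q̄) = (-1283/14.82)(49.59/1896.5).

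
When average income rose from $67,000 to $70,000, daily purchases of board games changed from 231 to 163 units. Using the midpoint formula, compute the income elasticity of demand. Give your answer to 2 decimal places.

ΔQ = -68, ΔI = 3000. Midpoints: Ī = 68,500, Q̄ = 197.0.
ε_I = (ΔQ/ΔI)(Ī/Q̄) = (-68/3000)(68500/197.0).
ε_I < 0, so the good is inferior.

-7.88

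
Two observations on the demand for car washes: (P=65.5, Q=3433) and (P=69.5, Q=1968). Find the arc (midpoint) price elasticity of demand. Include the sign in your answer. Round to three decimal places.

ΔQ = 1968 − 3433 = -1465; ΔP = 69.5 − 65.5 = 4.
Midpoints: P̄ = 67.50, Q̄ = 2700.5.
ε = (ΔQ/ΔP)(P̄/Q̄) = (-1465/4)(67.50/2700.5).

-9.155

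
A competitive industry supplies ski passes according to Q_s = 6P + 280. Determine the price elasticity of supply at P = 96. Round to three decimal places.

At P = 96, Q_s = 856.
dQ_s/dP = 6.
ε_s = (dQ_s/dP)(P/Q_s) = (6)(96/856).

0.673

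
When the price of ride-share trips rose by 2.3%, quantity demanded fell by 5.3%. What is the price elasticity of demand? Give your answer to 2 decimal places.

-2.30

ε = %ΔQ / %ΔP = (-5.3)/(2.3) = -2.304.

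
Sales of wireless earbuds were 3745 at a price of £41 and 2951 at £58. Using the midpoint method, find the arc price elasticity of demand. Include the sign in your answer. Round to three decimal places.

-0.691

ΔQ = 2951 − 3745 = -794; ΔP = 58 − 41 = 17.
Midpoints: P̄ = 49.50, Q̄ = 3348.0.
ε = (ΔQ/ΔP)(P̄/Q̄) = (-794/17)(49.50/3348.0).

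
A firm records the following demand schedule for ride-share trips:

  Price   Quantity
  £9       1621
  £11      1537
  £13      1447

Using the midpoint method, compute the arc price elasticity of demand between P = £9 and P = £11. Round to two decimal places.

-0.27

At P = 9, Q = 1621; at P = 11, Q = 1537.
ΔQ = -84, ΔP = 2. Midpoints: P̄ = 10.00, Q̄ = 1579.0.
ε = (ΔQ/ΔP)(P̄/Q̄) = (-84/2)(10.00/1579.0).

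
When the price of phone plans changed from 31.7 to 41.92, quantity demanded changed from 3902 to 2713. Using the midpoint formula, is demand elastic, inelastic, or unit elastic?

elastic

Arc ε ≈ -1.295.
|ε| = 1.29 > 1.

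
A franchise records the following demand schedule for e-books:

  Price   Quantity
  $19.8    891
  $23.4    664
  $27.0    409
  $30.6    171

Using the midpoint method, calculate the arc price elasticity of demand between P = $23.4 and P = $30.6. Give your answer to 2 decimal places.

-4.43

At P = 23.4, Q = 664; at P = 30.6, Q = 171.
ΔQ = -493, ΔP = 7.2. Midpoints: P̄ = 27.00, Q̄ = 417.5.
ε = (ΔQ/ΔP)(P̄/Q̄) = (-493/7.2)(27.00/417.5).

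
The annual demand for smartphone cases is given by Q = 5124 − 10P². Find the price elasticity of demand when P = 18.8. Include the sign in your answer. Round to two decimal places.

At P = 18.8, Q = 1589.600.
dQ/dP = −20P = -376.
ε = (dQ/dP)(P/Q) = (-376)(18.8/1589.600).
|ε| > 1, so demand is elastic at this price.

-4.45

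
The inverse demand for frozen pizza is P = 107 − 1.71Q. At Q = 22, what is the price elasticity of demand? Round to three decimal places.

-1.844

At Q = 22, P = 107 − 1.71(22) = 69.38.
dP/dQ = −1.71, so dQ/dP = 1/(−1.71) = -0.585.
ε = (dQ/dP)(P/Q) = (-0.585)(69.38/22).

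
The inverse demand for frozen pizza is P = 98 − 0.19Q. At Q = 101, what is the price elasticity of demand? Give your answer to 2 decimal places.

At Q = 101, P = 98 − 0.19(101) = 78.81.
dP/dQ = −0.19, so dQ/dP = 1/(−0.19) = -5.263.
ε = (dQ/dP)(P/Q) = (-5.263)(78.81/101).

-4.11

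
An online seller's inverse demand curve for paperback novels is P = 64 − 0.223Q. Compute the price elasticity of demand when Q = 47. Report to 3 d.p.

-5.106

At Q = 47, P = 64 − 0.223(47) = 53.52.
dP/dQ = −0.223, so dQ/dP = 1/(−0.223) = -4.484.
ε = (dQ/dP)(P/Q) = (-4.484)(53.52/47).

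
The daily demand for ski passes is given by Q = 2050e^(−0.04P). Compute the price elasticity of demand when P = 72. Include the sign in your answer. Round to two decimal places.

At P = 72, Q = 115.076.
dQ/dP = −0.04·2050e^(−0.04P) = −0.04Q = -4.603.
ε = (dQ/dP)(P/Q) = (-4.603)(72/115.076).
|ε| > 1, so demand is elastic at this price.

-2.88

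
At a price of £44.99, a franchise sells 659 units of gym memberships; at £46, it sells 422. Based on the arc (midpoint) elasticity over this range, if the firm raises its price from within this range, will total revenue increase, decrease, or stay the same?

Arc ε = (-237/1.01)(45.50/540.5) ≈ -19.751.
|ε| = 19.75 > 1, so demand is elastic. A price rise therefore reduces total revenue.

decrease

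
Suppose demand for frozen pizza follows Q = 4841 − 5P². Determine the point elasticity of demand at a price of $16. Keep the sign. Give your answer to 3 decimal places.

-0.719

At P = 16, Q = 3561.
dQ/dP = −10P = -160.
ε = (dQ/dP)(P/Q) = (-160)(16/3561).
|ε| < 1, so demand is inelastic at this price.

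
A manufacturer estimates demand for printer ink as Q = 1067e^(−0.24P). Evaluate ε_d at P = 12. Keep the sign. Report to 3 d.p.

-2.880

At P = 12, Q = 59.896.
dQ/dP = −0.24·1067e^(−0.24P) = −0.24Q = -14.375.
ε = (dQ/dP)(P/Q) = (-14.375)(12/59.896).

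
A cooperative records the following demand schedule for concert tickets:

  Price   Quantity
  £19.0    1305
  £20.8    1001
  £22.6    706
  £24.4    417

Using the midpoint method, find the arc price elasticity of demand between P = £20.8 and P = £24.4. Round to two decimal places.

At P = 20.8, Q = 1001; at P = 24.4, Q = 417.
ΔQ = -584, ΔP = 3.6. Midpoints: P̄ = 22.60, Q̄ = 709.0.
ε = (ΔQ/ΔP)(P̄/Q̄) = (-584/3.6)(22.60/709.0).

-5.17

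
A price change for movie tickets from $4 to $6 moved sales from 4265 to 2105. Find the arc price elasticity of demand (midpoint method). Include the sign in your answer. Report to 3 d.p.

-1.695

ΔQ = 2105 − 4265 = -2160; ΔP = 6 − 4 = 2.
Midpoints: P̄ = 5.00, Q̄ = 3185.0.
ε = (ΔQ/ΔP)(P̄/Q̄) = (-2160/2)(5.00/3185.0).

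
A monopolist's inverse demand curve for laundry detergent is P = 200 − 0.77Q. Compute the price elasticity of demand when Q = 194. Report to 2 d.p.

At Q = 194, P = 200 − 0.77(194) = 50.62.
dP/dQ = −0.77, so dQ/dP = 1/(−0.77) = -1.299.
ε = (dQ/dP)(P/Q) = (-1.299)(50.62/194).

-0.34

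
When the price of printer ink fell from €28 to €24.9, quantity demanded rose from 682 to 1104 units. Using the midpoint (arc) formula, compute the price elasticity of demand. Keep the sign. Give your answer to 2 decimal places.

-4.03

ΔQ = 1104 − 682 = 422; ΔP = 24.9 − 28 = -3.1.
Midpoints: P̄ = 26.45, Q̄ = 893.0.
ε = (ΔQ/ΔP)(P̄/Q̄) = (422/-3.1)(26.45/893.0).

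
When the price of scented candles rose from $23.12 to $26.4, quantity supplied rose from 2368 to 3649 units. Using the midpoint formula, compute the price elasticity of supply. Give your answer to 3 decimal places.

3.214

ΔQ = 3649 − 2368 = 1281; ΔP = 26.4 − 23.12 = 3.28.
Midpoints: P̄ = 24.76, Q̄ = 3008.5.
ε_s = (ΔQ/ΔP)(P̄/Q̄) = (1281/3.28)(24.76/3008.5).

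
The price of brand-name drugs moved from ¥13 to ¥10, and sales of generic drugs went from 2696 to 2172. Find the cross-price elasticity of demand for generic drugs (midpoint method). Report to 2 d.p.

ΔQ_x = 2172 − 2696 = -524; ΔP_y = 10 − 13 = -3.
Midpoints: P̄_y = 11.50, Q̄_x = 2434.0.
ε_xy = (ΔQ_x/ΔP_y)(P̄_y/Q̄_x) = (-524/-3)(11.50/2434.0).

0.83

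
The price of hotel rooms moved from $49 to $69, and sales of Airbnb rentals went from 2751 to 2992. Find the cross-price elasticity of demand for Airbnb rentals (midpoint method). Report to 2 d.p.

ΔQ_x = 2992 − 2751 = 241; ΔP_y = 69 − 49 = 20.
Midpoints: P̄_y = 59.00, Q̄_x = 2871.5.
ε_xy = (ΔQ_x/ΔP_y)(P̄_y/Q̄_x) = (241/20)(59.00/2871.5).

0.25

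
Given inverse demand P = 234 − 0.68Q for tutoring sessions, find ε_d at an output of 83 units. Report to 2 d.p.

-3.15

At Q = 83, P = 234 − 0.68(83) = 177.56.
dP/dQ = −0.68, so dQ/dP = 1/(−0.68) = -1.471.
ε = (dQ/dP)(P/Q) = (-1.471)(177.56/83).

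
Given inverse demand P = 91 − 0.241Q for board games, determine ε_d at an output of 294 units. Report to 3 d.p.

At Q = 294, P = 91 − 0.241(294) = 20.15.
dP/dQ = −0.241, so dQ/dP = 1/(−0.241) = -4.149.
ε = (dQ/dP)(P/Q) = (-4.149)(20.15/294).

-0.284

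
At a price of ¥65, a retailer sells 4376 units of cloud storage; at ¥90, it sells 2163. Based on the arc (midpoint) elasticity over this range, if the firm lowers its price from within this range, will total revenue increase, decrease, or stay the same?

increase

Arc ε = (-2213/25)(77.50/3269.5) ≈ -2.098.
|ε| = 2.10 > 1, so demand is elastic. A price cut therefore raises total revenue.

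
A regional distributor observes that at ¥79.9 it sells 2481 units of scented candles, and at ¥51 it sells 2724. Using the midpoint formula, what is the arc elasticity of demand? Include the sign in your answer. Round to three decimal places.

-0.211

ΔQ = 2724 − 2481 = 243; ΔP = 51 − 79.9 = -28.9.
Midpoints: P̄ = 65.45, Q̄ = 2602.5.
ε = (ΔQ/ΔP)(P̄/Q̄) = (243/-28.9)(65.45/2602.5).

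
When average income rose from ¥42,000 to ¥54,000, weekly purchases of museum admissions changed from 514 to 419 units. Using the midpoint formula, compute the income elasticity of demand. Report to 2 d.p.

-0.81

ΔQ = -95, ΔI = 12000. Midpoints: Ī = 48,000, Q̄ = 466.5.
ε_I = (ΔQ/ΔI)(Ī/Q̄) = (-95/12000)(48000/466.5).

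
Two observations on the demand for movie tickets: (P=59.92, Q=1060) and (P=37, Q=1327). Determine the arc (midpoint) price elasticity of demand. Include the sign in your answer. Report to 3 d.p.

-0.473

ΔQ = 1327 − 1060 = 267; ΔP = 37 − 59.92 = -22.92.
Midpoints: P̄ = 48.46, Q̄ = 1193.5.
ε = (ΔQ/ΔP)(P̄/Q̄) = (267/-22.92)(48.46/1193.5).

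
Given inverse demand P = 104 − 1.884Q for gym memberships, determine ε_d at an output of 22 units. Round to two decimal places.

At Q = 22, P = 104 − 1.884(22) = 62.55.
dP/dQ = −1.884, so dQ/dP = 1/(−1.884) = -0.531.
ε = (dQ/dP)(P/Q) = (-0.531)(62.55/22).

-1.51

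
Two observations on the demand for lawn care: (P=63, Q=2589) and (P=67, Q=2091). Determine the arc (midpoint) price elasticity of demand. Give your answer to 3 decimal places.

ΔQ = 2091 − 2589 = -498; ΔP = 67 − 63 = 4.
Midpoints: P̄ = 65.00, Q̄ = 2340.0.
ε = (ΔQ/ΔP)(P̄/Q̄) = (-498/4)(65.00/2340.0).

-3.458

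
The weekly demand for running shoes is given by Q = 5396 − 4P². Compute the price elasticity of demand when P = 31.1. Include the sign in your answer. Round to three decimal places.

-5.067

At P = 31.1, Q = 1527.160.
dQ/dP = −8P = -248.800.
ε = (dQ/dP)(P/Q) = (-248.800)(31.1/1527.160).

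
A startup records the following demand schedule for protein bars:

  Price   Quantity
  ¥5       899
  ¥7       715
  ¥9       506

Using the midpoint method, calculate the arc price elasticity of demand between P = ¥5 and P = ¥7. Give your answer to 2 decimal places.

At P = 5, Q = 899; at P = 7, Q = 715.
ΔQ = -184, ΔP = 2. Midpoints: P̄ = 6.00, Q̄ = 807.0.
ε = (ΔQ/ΔP)(P̄/Q̄) = (-184/2)(6.00/807.0).

-0.68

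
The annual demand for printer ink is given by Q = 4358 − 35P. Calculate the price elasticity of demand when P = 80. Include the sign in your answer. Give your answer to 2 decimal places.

-1.80

At P = 80, Q = 1558.
dQ/dP = −35.
ε = (dQ/dP)(P/Q) = (-35)(80/1558).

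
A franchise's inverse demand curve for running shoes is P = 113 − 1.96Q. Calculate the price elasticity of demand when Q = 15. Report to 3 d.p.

At Q = 15, P = 113 − 1.96(15) = 83.60.
dP/dQ = −1.96, so dQ/dP = 1/(−1.96) = -0.510.
ε = (dQ/dP)(P/Q) = (-0.510)(83.60/15).

-2.844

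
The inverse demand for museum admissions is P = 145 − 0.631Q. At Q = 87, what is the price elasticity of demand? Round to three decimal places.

-1.641

At Q = 87, P = 145 − 0.631(87) = 90.10.
dP/dQ = −0.631, so dQ/dP = 1/(−0.631) = -1.585.
ε = (dQ/dP)(P/Q) = (-1.585)(90.10/87).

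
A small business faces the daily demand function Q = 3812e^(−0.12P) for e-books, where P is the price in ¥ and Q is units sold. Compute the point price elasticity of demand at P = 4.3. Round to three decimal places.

At P = 4.3, Q = 2275.396.
dQ/dP = −0.12·3812e^(−0.12P) = −0.12Q = -273.047.
ε = (dQ/dP)(P/Q) = (-273.047)(4.3/2275.396).

-0.516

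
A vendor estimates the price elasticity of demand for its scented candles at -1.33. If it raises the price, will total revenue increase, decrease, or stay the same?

decrease

|ε| = 1.33 > 1, so demand is elastic. A price rise therefore reduces total revenue.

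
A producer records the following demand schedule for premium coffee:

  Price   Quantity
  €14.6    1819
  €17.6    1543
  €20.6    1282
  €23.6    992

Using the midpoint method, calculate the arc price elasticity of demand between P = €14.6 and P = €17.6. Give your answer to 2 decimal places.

At P = 14.6, Q = 1819; at P = 17.6, Q = 1543.
ΔQ = -276, ΔP = 3.0. Midpoints: P̄ = 16.10, Q̄ = 1681.0.
ε = (ΔQ/ΔP)(P̄/Q̄) = (-276/3.0)(16.10/1681.0).

-0.88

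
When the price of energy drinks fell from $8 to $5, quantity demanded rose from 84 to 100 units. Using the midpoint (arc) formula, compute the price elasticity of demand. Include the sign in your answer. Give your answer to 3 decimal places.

-0.377

ΔQ = 100 − 84 = 16; ΔP = 5 − 8 = -3.
Midpoints: P̄ = 6.50, Q̄ = 92.0.
ε = (ΔQ/ΔP)(P̄/Q̄) = (16/-3)(6.50/92.0).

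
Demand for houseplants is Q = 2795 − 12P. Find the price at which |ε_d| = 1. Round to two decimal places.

For linear demand Q = a − bP, ε = −bP/(a − bP). |ε| = 1 when bP = a − bP, i.e. P = a/(2b).
P = 2795/(2·12) = 2795/24 = 116.4583.

116.46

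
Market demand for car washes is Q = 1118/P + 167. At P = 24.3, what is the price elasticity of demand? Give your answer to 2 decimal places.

At P = 24.3, Q = 213.008.
dQ/dP = −1118/P² = -1.893.
ε = (dQ/dP)(P/Q) = (-1.893)(24.3/213.008).
|ε| < 1, so demand is inelastic at this price.

-0.22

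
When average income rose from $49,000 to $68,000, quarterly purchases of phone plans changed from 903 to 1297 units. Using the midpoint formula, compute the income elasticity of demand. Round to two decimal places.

1.10

ΔQ = 394, ΔI = 19000. Midpoints: Ī = 58,500, Q̄ = 1100.0.
ε_I = (ΔQ/ΔI)(Ī/Q̄) = (394/19000)(58500/1100.0).
ε_I > 0, so the good is normal.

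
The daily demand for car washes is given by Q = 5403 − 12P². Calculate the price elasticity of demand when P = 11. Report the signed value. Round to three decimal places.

At P = 11, Q = 3951.
dQ/dP = −24P = -264.
ε = (dQ/dP)(P/Q) = (-264)(11/3951).

-0.735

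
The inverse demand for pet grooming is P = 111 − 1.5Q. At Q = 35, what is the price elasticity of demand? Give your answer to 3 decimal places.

At Q = 35, P = 111 − 1.5(35) = 58.50.
dP/dQ = −1.5, so dQ/dP = 1/(−1.5) = -0.667.
ε = (dQ/dP)(P/Q) = (-0.667)(58.50/35).

-1.114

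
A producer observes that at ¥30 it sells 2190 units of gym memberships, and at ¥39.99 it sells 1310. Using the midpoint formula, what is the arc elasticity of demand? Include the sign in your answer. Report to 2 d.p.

-1.76

ΔQ = 1310 − 2190 = -880; ΔP = 39.99 − 30 = 9.99.
Midpoints: P̄ = 35.00, Q̄ = 1750.0.
ε = (ΔQ/ΔP)(P̄/Q̄) = (-880/9.99)(35.00/1750.0).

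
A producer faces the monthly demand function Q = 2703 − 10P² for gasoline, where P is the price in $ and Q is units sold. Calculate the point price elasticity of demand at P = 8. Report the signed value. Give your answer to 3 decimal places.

At P = 8, Q = 2063.
dQ/dP = −20P = -160.
ε = (dQ/dP)(P/Q) = (-160)(8/2063).

-0.620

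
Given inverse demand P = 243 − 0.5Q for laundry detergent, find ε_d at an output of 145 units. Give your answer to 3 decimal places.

At Q = 145, P = 243 − 0.5(145) = 170.50.
dP/dQ = −0.5, so dQ/dP = 1/(−0.5) = -2.000.
ε = (dQ/dP)(P/Q) = (-2.000)(170.50/145).

-2.352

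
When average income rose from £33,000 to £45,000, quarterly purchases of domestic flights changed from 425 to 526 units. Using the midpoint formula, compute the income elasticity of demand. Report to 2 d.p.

ΔQ = 101, ΔI = 12000. Midpoints: Ī = 39,000, Q̄ = 475.5.
ε_I = (ΔQ/ΔI)(Ī/Q̄) = (101/12000)(39000/475.5).
ε_I > 0, so the good is normal.

0.69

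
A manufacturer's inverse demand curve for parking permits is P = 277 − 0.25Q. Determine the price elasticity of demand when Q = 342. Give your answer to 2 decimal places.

At Q = 342, P = 277 − 0.25(342) = 191.50.
dP/dQ = −0.25, so dQ/dP = 1/(−0.25) = -4.000.
ε = (dQ/dP)(P/Q) = (-4.000)(191.50/342).

-2.24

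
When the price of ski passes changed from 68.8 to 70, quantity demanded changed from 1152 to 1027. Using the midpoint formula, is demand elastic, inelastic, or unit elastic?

elastic

Arc ε ≈ -6.635.
|ε| = 6.64 > 1.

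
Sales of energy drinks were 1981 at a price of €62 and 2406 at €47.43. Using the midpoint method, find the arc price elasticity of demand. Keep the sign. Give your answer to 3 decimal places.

-0.728

ΔQ = 2406 − 1981 = 425; ΔP = 47.43 − 62 = -14.57.
Midpoints: P̄ = 54.72, Q̄ = 2193.5.
ε = (ΔQ/ΔP)(P̄/Q̄) = (425/-14.57)(54.72/2193.5).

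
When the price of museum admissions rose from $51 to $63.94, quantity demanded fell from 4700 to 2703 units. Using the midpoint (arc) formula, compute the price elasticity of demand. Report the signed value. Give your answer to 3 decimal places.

ΔQ = 2703 − 4700 = -1997; ΔP = 63.94 − 51 = 12.94.
Midpoints: P̄ = 57.47, Q̄ = 3701.5.
ε = (ΔQ/ΔP)(P̄/Q̄) = (-1997/12.94)(57.47/3701.5).

-2.396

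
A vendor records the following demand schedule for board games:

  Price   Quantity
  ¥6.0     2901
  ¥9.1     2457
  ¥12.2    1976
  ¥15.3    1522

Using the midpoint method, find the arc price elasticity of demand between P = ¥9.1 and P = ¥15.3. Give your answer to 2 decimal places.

-0.92

At P = 9.1, Q = 2457; at P = 15.3, Q = 1522.
ΔQ = -935, ΔP = 6.2. Midpoints: P̄ = 12.20, Q̄ = 1989.5.
ε = (ΔQ/ΔP)(P̄/Q̄) = (-935/6.2)(12.20/1989.5).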